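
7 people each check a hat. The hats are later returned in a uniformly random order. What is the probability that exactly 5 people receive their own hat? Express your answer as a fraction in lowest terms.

1/240

Choose which 5 of the 7 are fixed: C(7,5) = 21 ways.
The remaining 2 must have no fixed point: D(2) = 1.
P = 21·1/5040 = 1/240.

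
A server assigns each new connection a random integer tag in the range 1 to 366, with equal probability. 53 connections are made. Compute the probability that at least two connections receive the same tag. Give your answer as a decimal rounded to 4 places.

0.9809

It's easier to compute the probability that all 53 are distinct.
P(all distinct) = 366/366 · 365/366 · ··· · 314/366 ≈ 0.0191.
So the probability of at least one match is 1 − 0.0191 = 0.9809.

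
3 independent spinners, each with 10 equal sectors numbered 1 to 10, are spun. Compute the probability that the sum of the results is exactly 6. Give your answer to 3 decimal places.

0.010

There are 10^3 = 1000 equally likely outcomes.
The number of ordered 3-tuples from {1,…,10} summing to 6 is 10.
P(sum = 6) = 10/1000 = 1/100 ≈ 0.010.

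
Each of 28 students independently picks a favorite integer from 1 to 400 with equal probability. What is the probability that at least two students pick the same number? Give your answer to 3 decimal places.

0.620

It's easier to compute the probability that all 28 are distinct.
P(all distinct) = 400/400 · 399/400 · ··· · 373/400 ≈ 0.380.
So the probability of at least one match is 1 − 0.380 = 0.620.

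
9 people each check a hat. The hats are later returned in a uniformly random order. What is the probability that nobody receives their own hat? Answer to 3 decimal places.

0.368

This is the derangement probability: permutations of 9 with no fixed point.
D(9) = 9! · (1 − 1/1! + 1/2! − ··· + (−1)^9/9!) = 133496.
P = 133496/362880 = 16687/45360 ≈ 0.368.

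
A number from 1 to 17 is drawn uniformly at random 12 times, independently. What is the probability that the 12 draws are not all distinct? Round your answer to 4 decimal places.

0.9949

P(all 12 different) = 17/17 · 16/17 · ··· · 6/17 ≈ 0.0051.
P(at least two equal) = 1 − 0.0051 = 0.9949.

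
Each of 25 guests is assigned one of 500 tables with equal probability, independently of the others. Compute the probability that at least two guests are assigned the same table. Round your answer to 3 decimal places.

0.457

It's easier to compute the probability that all 25 are distinct.
P(all distinct) = 500/500 · 499/500 · ··· · 476/500 ≈ 0.543.
So the probability of at least one match is 1 − 0.543 = 0.457.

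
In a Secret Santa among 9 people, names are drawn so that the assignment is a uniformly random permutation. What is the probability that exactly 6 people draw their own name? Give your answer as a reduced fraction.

1/2160

Choose which 6 of the 9 are fixed: C(9,6) = 84 ways.
The remaining 3 must have no fixed point: D(3) = 2.
P = 84·2/362880 = 1/2160.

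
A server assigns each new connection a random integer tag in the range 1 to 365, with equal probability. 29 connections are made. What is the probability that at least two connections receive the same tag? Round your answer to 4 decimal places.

0.6810

It's easier to compute the probability that all 29 are distinct.
P(all distinct) = 365/365 · 364/365 · ··· · 337/365 ≈ 0.3190.
So the probability of at least one match is 1 − 0.3190 = 0.6810.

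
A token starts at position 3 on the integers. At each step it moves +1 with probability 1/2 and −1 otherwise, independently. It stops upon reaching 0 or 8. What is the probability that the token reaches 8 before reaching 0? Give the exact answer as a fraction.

With a fair step, P(i) = ½P(i−1) + ½P(i+1) with P(0)=0, P(8)=1 has the linear solution P(i) = i/8.
P(3) = 3/8.

3/8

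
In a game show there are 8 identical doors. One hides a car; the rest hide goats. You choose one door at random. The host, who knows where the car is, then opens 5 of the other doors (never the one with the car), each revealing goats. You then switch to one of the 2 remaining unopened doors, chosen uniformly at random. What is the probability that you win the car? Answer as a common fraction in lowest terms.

7/16

Your original door holds the car with probability 1/8, so the other 7 collectively hold it with probability 7/8.
The host can always find 5 empty doors to open, so the reveals don't change that 7/8; it is now spread over the 2 remaining unopened doors.
P(win by switching) = (7/8) · (1/2) = 7/16.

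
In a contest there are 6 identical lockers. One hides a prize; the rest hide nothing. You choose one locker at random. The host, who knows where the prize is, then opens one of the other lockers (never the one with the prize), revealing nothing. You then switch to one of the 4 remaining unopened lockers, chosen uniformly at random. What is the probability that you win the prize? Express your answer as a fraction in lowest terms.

Your original locker holds the prize with probability 1/6, so the other 5 collectively hold it with probability 5/6.
The host can always find an empty locker to open, so this doesn't change that 5/6; it is now spread over the 4 remaining unopened lockers.
P(win by switching) = (5/6) · (1/4) = 5/24.

5/24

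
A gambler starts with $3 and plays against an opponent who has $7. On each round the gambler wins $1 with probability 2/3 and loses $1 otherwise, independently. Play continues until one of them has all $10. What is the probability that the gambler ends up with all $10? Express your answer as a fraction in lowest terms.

896/1023

Let r = q/p = (1/3)/(2/3) = 1/2. The recurrence P(i) = p·P(i+1) + q·P(i−1) with P(0)=0, P(10)=1 gives P(i) = (1 − r^i)/(1 − r^10).
P(3) = (1 − (1/2)^3) / (1 − (1/2)^10) = 896/1023.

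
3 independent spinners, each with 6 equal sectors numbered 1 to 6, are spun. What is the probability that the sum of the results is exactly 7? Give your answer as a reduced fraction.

5/72

There are 6^3 = 216 equally likely outcomes.
The number of ordered 3-tuples from {1,…,6} summing to 7 is 15.
P(sum = 7) = 15/216 = 5/72.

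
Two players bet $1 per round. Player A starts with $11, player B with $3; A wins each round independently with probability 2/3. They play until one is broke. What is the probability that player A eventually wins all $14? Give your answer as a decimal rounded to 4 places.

Let r = q/p = (1/3)/(2/3) = 1/2. The recurrence P(i) = p·P(i+1) + q·P(i−1) with P(0)=0, P(14)=1 gives P(i) = (1 − r^i)/(1 − r^14).
P(11) = (1 − (1/2)^11) / (1 − (1/2)^14) = 16376/16383 ≈ 0.9996.

0.9996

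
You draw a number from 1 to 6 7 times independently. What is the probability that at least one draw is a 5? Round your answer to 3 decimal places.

P(no draw is a 5) = (5/6)^7 ≈ 0.279.
P(at least one) = 1 − 0.279 = 0.721.

0.721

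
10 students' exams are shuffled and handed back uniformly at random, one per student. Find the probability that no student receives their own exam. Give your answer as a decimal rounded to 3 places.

This is the derangement probability: permutations of 10 with no fixed point.
D(10) = 10! · (1 − 1/1! + 1/2! − ··· + (−1)^10/10!) = 1334961.
P = 1334961/3628800 = 16481/44800 ≈ 0.368.

0.368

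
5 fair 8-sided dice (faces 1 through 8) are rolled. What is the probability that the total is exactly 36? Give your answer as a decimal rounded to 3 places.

0.002

There are 8^5 = 32768 equally likely outcomes.
The number of ordered 5-tuples from {1,…,8} summing to 36 is 70.
P(sum = 36) = 70/32768 = 35/16384 ≈ 0.002.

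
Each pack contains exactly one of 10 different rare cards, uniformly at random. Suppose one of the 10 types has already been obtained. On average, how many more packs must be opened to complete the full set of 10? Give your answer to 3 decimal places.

Starting from 1 distinct type, each trial gives a new one with probability (10−i)/10 when i types are held, so the wait for the next new type is 10/(10−i).
E = 10/9 + 10/8 + 10/7 + 10/6 + 10/5 + 10/4 + 10/3 + 10/2 + 10/1 = 7129/252 ≈ 28.290.

28.290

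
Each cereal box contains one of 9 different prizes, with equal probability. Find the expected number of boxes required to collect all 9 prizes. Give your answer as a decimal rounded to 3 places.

25.461

After i distinct types are collected, each trial gives a new one with probability (9−i)/9, so the expected wait for the next new type is 9/(9−i).
E = 9/9 + 9/8 + 9/7 + 9/6 + 9/5 + 9/4 + 9/3 + 9/2 + 9/1 = 7129/280 ≈ 25.461.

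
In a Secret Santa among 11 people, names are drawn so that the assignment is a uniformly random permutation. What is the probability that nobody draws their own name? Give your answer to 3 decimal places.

0.368

This is the derangement probability: permutations of 11 with no fixed point.
D(11) = 11! · (1 − 1/1! + 1/2! − ··· + (−1)^11/11!) = 14684570.
P = 14684570/39916800 = 1468457/3991680 ≈ 0.368.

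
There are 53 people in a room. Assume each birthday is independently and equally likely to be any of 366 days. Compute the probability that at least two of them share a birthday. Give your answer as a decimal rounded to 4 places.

It's easier to compute the probability that all 53 are distinct.
P(all distinct) = 366/366 · 365/366 · ··· · 314/366 ≈ 0.0191.
So the probability of at least one match is 1 − 0.0191 = 0.9809.

0.9809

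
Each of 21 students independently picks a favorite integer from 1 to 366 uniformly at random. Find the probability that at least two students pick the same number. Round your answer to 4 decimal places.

It's easier to compute the probability that all 21 are distinct.
P(all distinct) = 366/366 · 365/366 · ··· · 346/366 ≈ 0.5572.
So the probability of at least one match is 1 − 0.5572 = 0.4428.

0.4428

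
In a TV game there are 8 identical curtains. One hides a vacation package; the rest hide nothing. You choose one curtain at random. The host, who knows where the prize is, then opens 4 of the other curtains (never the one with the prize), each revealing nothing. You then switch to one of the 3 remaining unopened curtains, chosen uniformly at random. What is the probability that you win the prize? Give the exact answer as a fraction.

Your original curtain holds the prize with probability 1/8, so the other 7 collectively hold it with probability 7/8.
The host can always find 4 empty curtains to open, so the reveals don't change that 7/8; it is now spread over the 3 remaining unopened curtains.
P(win by switching) = (7/8) · (1/3) = 7/24.

7/24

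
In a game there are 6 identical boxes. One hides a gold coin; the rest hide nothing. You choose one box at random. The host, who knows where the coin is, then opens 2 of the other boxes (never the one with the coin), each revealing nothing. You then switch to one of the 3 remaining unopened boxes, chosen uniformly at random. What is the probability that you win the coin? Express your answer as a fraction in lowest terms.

5/18

Your original box holds the coin with probability 1/6, so the other 5 collectively hold it with probability 5/6.
The host can always find 2 empty boxes to open, so the reveals don't change that 5/6; it is now spread over the 3 remaining unopened boxes.
P(win by switching) = (5/6) · (1/3) = 5/18.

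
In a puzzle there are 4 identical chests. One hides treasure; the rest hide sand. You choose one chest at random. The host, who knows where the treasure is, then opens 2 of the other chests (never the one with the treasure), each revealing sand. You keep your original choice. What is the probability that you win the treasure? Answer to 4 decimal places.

0.2500

The host can always open 2 empty chests regardless of your choice, so the reveals give no information about your original chest.
P(win by staying) = 1/4 ≈ 0.2500.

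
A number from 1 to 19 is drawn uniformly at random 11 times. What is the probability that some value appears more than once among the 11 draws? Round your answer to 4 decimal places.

0.9741

P(all 11 different) = 19/19 · 18/19 · ··· · 9/19 ≈ 0.0259.
P(at least two equal) = 1 − 0.0259 = 0.9741.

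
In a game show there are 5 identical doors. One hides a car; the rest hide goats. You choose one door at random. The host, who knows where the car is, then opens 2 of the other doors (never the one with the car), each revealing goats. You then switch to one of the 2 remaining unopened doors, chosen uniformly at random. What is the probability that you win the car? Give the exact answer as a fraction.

Your original door holds the car with probability 1/5, so the other 4 collectively hold it with probability 4/5.
The host can always find 2 empty doors to open, so the reveals don't change that 4/5; it is now spread over the 2 remaining unopened doors.
P(win by switching) = (4/5) · (1/2) = 2/5.

2/5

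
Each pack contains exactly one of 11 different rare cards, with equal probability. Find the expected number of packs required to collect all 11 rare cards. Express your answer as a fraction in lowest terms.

83711/2520

After i distinct types are collected, each trial gives a new one with probability (11−i)/11, so the expected wait for the next new type is 11/(11−i).
E = 11/11 + 11/10 + 11/9 + 11/8 + 11/7 + 11/6 + 11/5 + 11/4 + 11/3 + 11/2 + 11/1 = 83711/2520.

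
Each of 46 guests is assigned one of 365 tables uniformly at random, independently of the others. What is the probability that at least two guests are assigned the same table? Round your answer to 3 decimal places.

It's easier to compute the probability that all 46 are distinct.
P(all distinct) = 365/365 · 364/365 · ··· · 320/365 ≈ 0.052.
So the probability of at least one match is 1 − 0.052 = 0.948.

0.948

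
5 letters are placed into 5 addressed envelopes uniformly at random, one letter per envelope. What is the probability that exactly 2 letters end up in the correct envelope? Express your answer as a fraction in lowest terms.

Choose which 2 of the 5 are fixed: C(5,2) = 10 ways.
The remaining 3 must have no fixed point: D(3) = 2.
P = 10·2/120 = 1/6.

1/6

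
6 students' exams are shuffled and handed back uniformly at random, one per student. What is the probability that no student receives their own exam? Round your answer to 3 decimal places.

This is the derangement probability: permutations of 6 with no fixed point.
D(6) = 6! · (1 − 1/1! + 1/2! − ··· + (−1)^6/6!) = 265.
P = 265/720 = 53/144 ≈ 0.368.

0.368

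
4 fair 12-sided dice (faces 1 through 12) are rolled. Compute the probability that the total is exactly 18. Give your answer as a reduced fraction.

There are 12^4 = 20736 equally likely outcomes.
The number of ordered 4-tuples from {1,…,12} summing to 18 is 640.
P(sum = 18) = 640/20736 = 5/162.

5/162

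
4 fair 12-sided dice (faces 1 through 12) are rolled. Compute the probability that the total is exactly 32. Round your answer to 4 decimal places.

There are 12^4 = 20736 equally likely outcomes.
The number of ordered 4-tuples from {1,…,12} summing to 32 is 829.
P(sum = 32) = 829/20736 ≈ 0.0400.

0.0400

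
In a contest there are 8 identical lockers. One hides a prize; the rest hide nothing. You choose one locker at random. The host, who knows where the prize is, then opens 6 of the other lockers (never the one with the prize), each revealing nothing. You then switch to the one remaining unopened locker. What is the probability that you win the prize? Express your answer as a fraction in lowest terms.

Your original locker holds the prize with probability 1/8, so the other 7 collectively hold it with probability 7/8.
The host can always find 6 empty lockers to open, so the reveals don't change that 7/8; it is now spread over the 1 remaining unopened locker.
P(win by switching) = (7/8) · (1/1) = 7/8.

7/8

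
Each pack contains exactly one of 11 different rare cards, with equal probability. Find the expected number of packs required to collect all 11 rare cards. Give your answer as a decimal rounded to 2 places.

33.22

After i distinct types are collected, each trial gives a new one with probability (11−i)/11, so the expected wait for the next new type is 11/(11−i).
E = 11/11 + 11/10 + 11/9 + 11/8 + 11/7 + 11/6 + 11/5 + 11/4 + 11/3 + 11/2 + 11/1 = 83711/2520 ≈ 33.22.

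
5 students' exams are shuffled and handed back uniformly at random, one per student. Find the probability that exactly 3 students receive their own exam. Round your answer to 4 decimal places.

0.0833

Choose which 3 of the 5 are fixed: C(5,3) = 10 ways.
The remaining 2 must have no fixed point: D(2) = 1.
P = 10·1/120 = 1/12 ≈ 0.0833.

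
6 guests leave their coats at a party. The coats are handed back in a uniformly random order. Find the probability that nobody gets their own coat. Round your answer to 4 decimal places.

This is the derangement probability: permutations of 6 with no fixed point.
D(6) = 6! · (1 − 1/1! + 1/2! − ··· + (−1)^6/6!) = 265.
P = 265/720 = 53/144 ≈ 0.3681.

0.3681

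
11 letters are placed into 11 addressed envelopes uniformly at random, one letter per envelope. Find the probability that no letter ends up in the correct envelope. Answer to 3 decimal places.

0.368

This is the derangement probability: permutations of 11 with no fixed point.
D(11) = 11! · (1 − 1/1! + 1/2! − ··· + (−1)^11/11!) = 14684570.
P = 14684570/39916800 = 1468457/3991680 ≈ 0.368.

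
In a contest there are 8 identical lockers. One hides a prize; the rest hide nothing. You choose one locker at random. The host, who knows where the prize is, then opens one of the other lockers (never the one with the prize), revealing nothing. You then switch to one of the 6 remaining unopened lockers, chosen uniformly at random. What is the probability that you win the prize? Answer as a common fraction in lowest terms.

Your original locker holds the prize with probability 1/8, so the other 7 collectively hold it with probability 7/8.
The host can always find an empty locker to open, so this doesn't change that 7/8; it is now spread over the 6 remaining unopened lockers.
P(win by switching) = (7/8) · (1/6) = 7/48.

7/48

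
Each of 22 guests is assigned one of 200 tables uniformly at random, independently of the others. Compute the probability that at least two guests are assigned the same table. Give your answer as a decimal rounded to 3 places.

0.698

It's easier to compute the probability that all 22 are distinct.
P(all distinct) = 200/200 · 199/200 · ··· · 179/200 ≈ 0.302.
So the probability of at least one match is 1 − 0.302 = 0.698.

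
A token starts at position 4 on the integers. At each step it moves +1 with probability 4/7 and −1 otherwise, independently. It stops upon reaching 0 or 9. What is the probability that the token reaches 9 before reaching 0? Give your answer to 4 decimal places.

Let r = q/p = (3/7)/(4/7) = 3/4. The recurrence P(i) = p·P(i+1) + q·P(i−1) with P(0)=0, P(9)=1 gives P(i) = (1 − r^i)/(1 − r^9).
P(4) = (1 − (3/4)^4) / (1 − (3/4)^9) = 179200/242461 ≈ 0.7391.

0.7391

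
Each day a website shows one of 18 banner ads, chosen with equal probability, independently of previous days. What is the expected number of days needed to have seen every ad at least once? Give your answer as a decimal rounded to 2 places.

After i distinct types are collected, each trial gives a new one with probability (18−i)/18, so the expected wait for the next new type is 18/(18−i).
E = 18/18 + 18/17 + 18/16 + 18/15 + 18/14 + 18/13 + 18/12 + 18/11 + 18/10 + 18/9 + 18/8 + 18/7 + 18/6 + 18/5 + 18/4 + 18/3 + 18/2 + 18/1 = 42822903/680680 ≈ 62.91.

62.91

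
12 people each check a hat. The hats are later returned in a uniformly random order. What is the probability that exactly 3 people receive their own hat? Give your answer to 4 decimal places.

Choose which 3 of the 12 are fixed: C(12,3) = 220 ways.
The remaining 9 must have no fixed point: D(9) = 133496.
P = 220·133496/479001600 = 16687/272160 ≈ 0.0613.

0.0613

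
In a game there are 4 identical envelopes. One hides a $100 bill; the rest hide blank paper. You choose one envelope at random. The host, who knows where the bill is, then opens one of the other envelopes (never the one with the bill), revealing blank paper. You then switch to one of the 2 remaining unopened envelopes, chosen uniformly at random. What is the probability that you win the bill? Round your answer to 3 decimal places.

Your original envelope holds the bill with probability 1/4, so the other 3 collectively hold it with probability 3/4.
The host can always find an empty envelope to open, so this doesn't change that 3/4; it is now spread over the 2 remaining unopened envelopes.
P(win by switching) = (3/4) · (1/2) = 3/8 ≈ 0.375.

0.375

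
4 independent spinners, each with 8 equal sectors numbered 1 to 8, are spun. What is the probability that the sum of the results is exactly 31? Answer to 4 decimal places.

There are 8^4 = 4096 equally likely outcomes.
The number of ordered 4-tuples from {1,…,8} summing to 31 is 4.
P(sum = 31) = 4/4096 = 1/1024 ≈ 0.0010.

0.0010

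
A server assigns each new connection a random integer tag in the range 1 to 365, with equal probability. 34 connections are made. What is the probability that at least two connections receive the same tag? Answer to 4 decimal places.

It's easier to compute the probability that all 34 are distinct.
P(all distinct) = 365/365 · 364/365 · ··· · 332/365 ≈ 0.2047.
So the probability of at least one match is 1 − 0.2047 = 0.7953.

0.7953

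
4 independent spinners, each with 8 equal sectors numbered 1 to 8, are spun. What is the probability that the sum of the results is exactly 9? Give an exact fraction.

There are 8^4 = 4096 equally likely outcomes.
The number of ordered 4-tuples from {1,…,8} summing to 9 is 56.
P(sum = 9) = 56/4096 = 7/512.

7/512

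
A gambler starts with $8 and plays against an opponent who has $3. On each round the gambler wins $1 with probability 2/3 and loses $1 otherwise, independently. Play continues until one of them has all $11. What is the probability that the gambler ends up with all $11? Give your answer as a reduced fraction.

2040/2047

Let r = q/p = (1/3)/(2/3) = 1/2. The recurrence P(i) = p·P(i+1) + q·P(i−1) with P(0)=0, P(11)=1 gives P(i) = (1 − r^i)/(1 − r^11).
P(8) = (1 − (1/2)^8) / (1 − (1/2)^11) = 2040/2047.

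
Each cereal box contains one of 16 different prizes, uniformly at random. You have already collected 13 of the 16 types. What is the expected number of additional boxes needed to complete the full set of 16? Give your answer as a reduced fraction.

88/3

Starting from 13 distinct types, each trial gives a new one with probability (16−i)/16 when i types are held, so the wait for the next new type is 16/(16−i).
E = 16/3 + 16/2 + 16/1 = 88/3.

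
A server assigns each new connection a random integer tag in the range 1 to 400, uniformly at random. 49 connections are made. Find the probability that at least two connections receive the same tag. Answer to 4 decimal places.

It's easier to compute the probability that all 49 are distinct.
P(all distinct) = 400/400 · 399/400 · ··· · 352/400 ≈ 0.0466.
So the probability of at least one match is 1 − 0.0466 = 0.9534.

0.9534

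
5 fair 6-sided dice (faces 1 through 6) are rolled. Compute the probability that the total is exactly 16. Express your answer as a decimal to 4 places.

There are 6^5 = 7776 equally likely outcomes.
The number of ordered 5-tuples from {1,…,6} summing to 16 is 735.
P(sum = 16) = 735/7776 = 245/2592 ≈ 0.0945.

0.0945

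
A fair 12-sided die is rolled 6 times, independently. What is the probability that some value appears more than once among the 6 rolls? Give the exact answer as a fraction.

1343/1728

P(all 6 different) = 12/12 · 11/12 · ··· · 7/12 = 385/1728.
P(at least two equal) = 1 − 385/1728 = 1343/1728.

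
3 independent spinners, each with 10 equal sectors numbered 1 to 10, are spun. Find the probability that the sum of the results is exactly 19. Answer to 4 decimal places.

There are 10^3 = 1000 equally likely outcomes.
The number of ordered 3-tuples from {1,…,10} summing to 19 is 69.
P(sum = 19) = 69/1000 ≈ 0.0690.

0.0690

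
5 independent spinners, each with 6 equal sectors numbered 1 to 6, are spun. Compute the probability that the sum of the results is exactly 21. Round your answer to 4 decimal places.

There are 6^5 = 7776 equally likely outcomes.
The number of ordered 5-tuples from {1,…,6} summing to 21 is 540.
P(sum = 21) = 540/7776 = 5/72 ≈ 0.0694.

0.0694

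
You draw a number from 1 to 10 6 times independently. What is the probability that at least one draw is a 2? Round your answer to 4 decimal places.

0.4686

P(no draw is a 2) = (9/10)^6 ≈ 0.5314.
P(at least one) = 1 − 0.5314 = 0.4686.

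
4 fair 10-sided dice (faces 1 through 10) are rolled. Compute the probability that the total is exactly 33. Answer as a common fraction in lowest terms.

3/250

There are 10^4 = 10000 equally likely outcomes.
The number of ordered 4-tuples from {1,…,10} summing to 33 is 120.
P(sum = 33) = 120/10000 = 3/250.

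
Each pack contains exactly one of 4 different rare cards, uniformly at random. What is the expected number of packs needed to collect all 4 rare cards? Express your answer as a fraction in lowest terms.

25/3

After i distinct types are collected, each trial gives a new one with probability (4−i)/4, so the expected wait for the next new type is 4/(4−i).
E = 4/4 + 4/3 + 4/2 + 4/1 = 25/3.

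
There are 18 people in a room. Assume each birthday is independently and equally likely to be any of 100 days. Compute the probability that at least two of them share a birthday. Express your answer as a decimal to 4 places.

0.8037

It's easier to compute the probability that all 18 are distinct.
P(all distinct) = 100/100 · 99/100 · ··· · 83/100 ≈ 0.1963.
So the probability of at least one match is 1 − 0.1963 = 0.8037.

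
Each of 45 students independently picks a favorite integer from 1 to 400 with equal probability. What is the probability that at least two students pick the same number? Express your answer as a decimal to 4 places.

It's easier to compute the probability that all 45 are distinct.
P(all distinct) = 400/400 · 399/400 · ··· · 356/400 ≈ 0.0764.
So the probability of at least one match is 1 − 0.0764 = 0.9236.

0.9236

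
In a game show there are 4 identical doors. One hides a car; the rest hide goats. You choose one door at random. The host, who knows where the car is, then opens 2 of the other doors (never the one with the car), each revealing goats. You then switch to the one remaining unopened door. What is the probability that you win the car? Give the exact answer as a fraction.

Your original door holds the car with probability 1/4, so the other 3 collectively hold it with probability 3/4.
The host can always find 2 empty doors to open, so the reveals don't change that 3/4; it is now spread over the 1 remaining unopened door.
P(win by switching) = (3/4) · (1/1) = 3/4.

3/4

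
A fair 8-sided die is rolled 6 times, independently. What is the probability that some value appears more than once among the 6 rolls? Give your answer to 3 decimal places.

0.923

P(all 6 different) = 8/8 · 7/8 · ··· · 3/8 ≈ 0.077.
P(at least two equal) = 1 − 0.077 = 0.923.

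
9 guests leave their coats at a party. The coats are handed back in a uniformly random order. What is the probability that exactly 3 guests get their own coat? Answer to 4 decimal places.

Choose which 3 of the 9 are fixed: C(9,3) = 84 ways.
The remaining 6 must have no fixed point: D(6) = 265.
P = 84·265/362880 = 53/864 ≈ 0.0613.

0.0613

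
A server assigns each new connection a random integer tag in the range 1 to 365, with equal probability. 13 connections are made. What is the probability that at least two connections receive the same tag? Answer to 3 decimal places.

It's easier to compute the probability that all 13 are distinct.
P(all distinct) = 365/365 · 364/365 · ··· · 353/365 ≈ 0.806.
So the probability of at least one match is 1 − 0.806 = 0.194.

0.194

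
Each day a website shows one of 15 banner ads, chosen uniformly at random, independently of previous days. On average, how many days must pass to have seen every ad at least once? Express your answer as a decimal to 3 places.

49.773

After i distinct types are collected, each trial gives a new one with probability (15−i)/15, so the expected wait for the next new type is 15/(15−i).
E = 15/15 + 15/14 + 15/13 + 15/12 + 15/11 + 15/10 + 15/9 + 15/8 + 15/7 + 15/6 + 15/5 + 15/4 + 15/3 + 15/2 + 15/1 = 1195757/24024 ≈ 49.773.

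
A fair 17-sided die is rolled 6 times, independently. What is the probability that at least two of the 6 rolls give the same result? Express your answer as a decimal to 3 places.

P(all 6 different) = 17/17 · 16/17 · ··· · 12/17 ≈ 0.369.
P(at least two equal) = 1 − 0.369 = 0.631.

0.631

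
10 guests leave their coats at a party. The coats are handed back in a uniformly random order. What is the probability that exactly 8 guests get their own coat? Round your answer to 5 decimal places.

Choose which 8 of the 10 are fixed: C(10,8) = 45 ways.
The remaining 2 must have no fixed point: D(2) = 1.
P = 45·1/3628800 = 1/80640 ≈ 0.00001.

0.00001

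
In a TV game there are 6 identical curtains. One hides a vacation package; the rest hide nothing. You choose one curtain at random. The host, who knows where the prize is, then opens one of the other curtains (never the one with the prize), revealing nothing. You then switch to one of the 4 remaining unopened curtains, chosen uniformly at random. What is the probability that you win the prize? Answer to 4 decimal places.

Your original curtain holds the prize with probability 1/6, so the other 5 collectively hold it with probability 5/6.
The host can always find an empty curtain to open, so this doesn't change that 5/6; it is now spread over the 4 remaining unopened curtains.
P(win by switching) = (5/6) · (1/4) = 5/24 ≈ 0.2083.

0.2083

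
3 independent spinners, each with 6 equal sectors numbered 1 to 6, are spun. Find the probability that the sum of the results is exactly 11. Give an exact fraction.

There are 6^3 = 216 equally likely outcomes.
The number of ordered 3-tuples from {1,…,6} summing to 11 is 27.
P(sum = 11) = 27/216 = 1/8.

1/8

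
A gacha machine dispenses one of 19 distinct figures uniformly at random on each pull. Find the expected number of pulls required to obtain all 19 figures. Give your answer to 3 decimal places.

After i distinct types are collected, each trial gives a new one with probability (19−i)/19, so the expected wait for the next new type is 19/(19−i).
E = 19/19 + 19/18 + 19/17 + 19/16 + 19/15 + 19/14 + 19/13 + 19/12 + 19/11 + 19/10 + 19/9 + 19/8 + 19/7 + 19/6 + 19/5 + 19/4 + 19/3 + 19/2 + 19/1 = 275295799/4084080 ≈ 67.407.

67.407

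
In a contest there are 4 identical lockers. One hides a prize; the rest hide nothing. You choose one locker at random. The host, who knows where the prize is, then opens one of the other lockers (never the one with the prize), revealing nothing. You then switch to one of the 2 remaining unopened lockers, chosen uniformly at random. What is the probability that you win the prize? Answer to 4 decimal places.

Your original locker holds the prize with probability 1/4, so the other 3 collectively hold it with probability 3/4.
The host can always find an empty locker to open, so this doesn't change that 3/4; it is now spread over the 2 remaining unopened lockers.
P(win by switching) = (3/4) · (1/2) = 3/8 ≈ 0.3750.

0.3750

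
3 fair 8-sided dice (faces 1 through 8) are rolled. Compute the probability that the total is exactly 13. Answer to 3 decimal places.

There are 8^3 = 512 equally likely outcomes.
The number of ordered 3-tuples from {1,…,8} summing to 13 is 48.
P(sum = 13) = 48/512 = 3/32 ≈ 0.094.

0.094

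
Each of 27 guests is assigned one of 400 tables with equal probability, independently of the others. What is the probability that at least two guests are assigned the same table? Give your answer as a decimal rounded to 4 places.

0.5924

It's easier to compute the probability that all 27 are distinct.
P(all distinct) = 400/400 · 399/400 · ··· · 374/400 ≈ 0.4076.
So the probability of at least one match is 1 − 0.4076 = 0.5924.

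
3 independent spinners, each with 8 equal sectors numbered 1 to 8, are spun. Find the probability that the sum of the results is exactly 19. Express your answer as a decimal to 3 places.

0.041

There are 8^3 = 512 equally likely outcomes.
The number of ordered 3-tuples from {1,…,8} summing to 19 is 21.
P(sum = 19) = 21/512 ≈ 0.041.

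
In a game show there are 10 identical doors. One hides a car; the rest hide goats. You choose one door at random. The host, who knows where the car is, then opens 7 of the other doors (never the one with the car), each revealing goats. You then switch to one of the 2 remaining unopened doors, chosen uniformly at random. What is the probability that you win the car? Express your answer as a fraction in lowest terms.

Your original door holds the car with probability 1/10, so the other 9 collectively hold it with probability 9/10.
The host can always find 7 empty doors to open, so the reveals don't change that 9/10; it is now spread over the 2 remaining unopened doors.
P(win by switching) = (9/10) · (1/2) = 9/20.

9/20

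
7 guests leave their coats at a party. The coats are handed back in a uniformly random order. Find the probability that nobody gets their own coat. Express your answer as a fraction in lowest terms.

This is the derangement probability: permutations of 7 with no fixed point.
D(7) = 7! · (1 − 1/1! + 1/2! − ··· + (−1)^7/7!) = 1854.
P = 1854/5040 = 103/280.

103/280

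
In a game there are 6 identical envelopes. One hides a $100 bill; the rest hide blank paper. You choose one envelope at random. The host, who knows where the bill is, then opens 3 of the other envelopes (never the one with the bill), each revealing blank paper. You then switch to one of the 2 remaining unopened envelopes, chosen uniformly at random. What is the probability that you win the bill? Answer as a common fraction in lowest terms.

5/12

Your original envelope holds the bill with probability 1/6, so the other 5 collectively hold it with probability 5/6.
The host can always find 3 empty envelopes to open, so the reveals don't change that 5/6; it is now spread over the 2 remaining unopened envelopes.
P(win by switching) = (5/6) · (1/2) = 5/12.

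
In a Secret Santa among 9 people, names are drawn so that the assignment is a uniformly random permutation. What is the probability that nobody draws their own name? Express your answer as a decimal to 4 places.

This is the derangement probability: permutations of 9 with no fixed point.
D(9) = 9! · (1 − 1/1! + 1/2! − ··· + (−1)^9/9!) = 133496.
P = 133496/362880 = 16687/45360 ≈ 0.3679.

0.3679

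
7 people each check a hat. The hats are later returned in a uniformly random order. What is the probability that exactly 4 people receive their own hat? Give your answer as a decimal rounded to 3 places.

0.014

Choose which 4 of the 7 are fixed: C(7,4) = 35 ways.
The remaining 3 must have no fixed point: D(3) = 2.
P = 35·2/5040 = 1/72 ≈ 0.014.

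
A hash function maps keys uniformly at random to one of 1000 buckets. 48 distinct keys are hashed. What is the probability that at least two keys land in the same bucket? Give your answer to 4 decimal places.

It's easier to compute the probability that all 48 are distinct.
P(all distinct) = 1000/1000 · 999/1000 · ··· · 953/1000 ≈ 0.3178.
So the probability of at least one match is 1 − 0.3178 = 0.6822.

0.6822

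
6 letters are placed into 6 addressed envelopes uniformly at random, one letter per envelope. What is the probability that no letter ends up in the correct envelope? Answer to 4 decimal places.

0.3681

This is the derangement probability: permutations of 6 with no fixed point.
D(6) = 6! · (1 − 1/1! + 1/2! − ··· + (−1)^6/6!) = 265.
P = 265/720 = 53/144 ≈ 0.3681.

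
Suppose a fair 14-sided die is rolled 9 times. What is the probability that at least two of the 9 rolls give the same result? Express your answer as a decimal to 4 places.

P(all 9 different) = 14/14 · 13/14 · ··· · 6/14 ≈ 0.0352.
P(at least two equal) = 1 − 0.0352 = 0.9648.

0.9648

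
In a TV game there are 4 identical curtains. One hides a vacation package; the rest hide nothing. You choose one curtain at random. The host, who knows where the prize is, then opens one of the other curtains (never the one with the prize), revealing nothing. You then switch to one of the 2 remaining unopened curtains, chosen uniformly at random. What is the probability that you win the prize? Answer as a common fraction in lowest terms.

Your original curtain holds the prize with probability 1/4, so the other 3 collectively hold it with probability 3/4.
The host can always find an empty curtain to open, so this doesn't change that 3/4; it is now spread over the 2 remaining unopened curtains.
P(win by switching) = (3/4) · (1/2) = 3/8.

3/8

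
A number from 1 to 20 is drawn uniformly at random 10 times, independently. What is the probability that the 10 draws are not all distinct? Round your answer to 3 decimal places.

P(all 10 different) = 20/20 · 19/20 · ··· · 11/20 ≈ 0.065.
P(at least two equal) = 1 − 0.065 = 0.935.

0.935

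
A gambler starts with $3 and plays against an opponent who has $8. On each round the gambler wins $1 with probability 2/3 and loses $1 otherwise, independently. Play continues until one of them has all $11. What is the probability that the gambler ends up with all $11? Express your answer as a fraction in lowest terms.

1792/2047

Let r = q/p = (1/3)/(2/3) = 1/2. The recurrence P(i) = p·P(i+1) + q·P(i−1) with P(0)=0, P(11)=1 gives P(i) = (1 − r^i)/(1 − r^11).
P(3) = (1 − (1/2)^3) / (1 − (1/2)^11) = 1792/2047.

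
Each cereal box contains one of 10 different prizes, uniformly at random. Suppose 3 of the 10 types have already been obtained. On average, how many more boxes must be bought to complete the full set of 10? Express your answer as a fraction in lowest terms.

Starting from 3 distinct types, each trial gives a new one with probability (10−i)/10 when i types are held, so the wait for the next new type is 10/(10−i).
E = 10/7 + 10/6 + 10/5 + 10/4 + 10/3 + 10/2 + 10/1 = 363/14.

363/14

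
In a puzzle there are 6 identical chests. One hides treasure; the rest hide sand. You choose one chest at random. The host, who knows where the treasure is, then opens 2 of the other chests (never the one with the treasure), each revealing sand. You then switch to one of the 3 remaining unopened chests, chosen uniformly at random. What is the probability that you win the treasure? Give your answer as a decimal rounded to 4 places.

0.2778

Your original chest holds the treasure with probability 1/6, so the other 5 collectively hold it with probability 5/6.
The host can always find 2 empty chests to open, so the reveals don't change that 5/6; it is now spread over the 3 remaining unopened chests.
P(win by switching) = (5/6) · (1/3) = 5/18 ≈ 0.2778.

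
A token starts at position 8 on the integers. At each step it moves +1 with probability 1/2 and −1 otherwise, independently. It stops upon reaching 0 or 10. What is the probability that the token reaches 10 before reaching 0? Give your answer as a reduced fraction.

With a fair step, P(i) = ½P(i−1) + ½P(i+1) with P(0)=0, P(10)=1 has the linear solution P(i) = i/10.
P(8) = 8/10 = 4/5.

4/5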